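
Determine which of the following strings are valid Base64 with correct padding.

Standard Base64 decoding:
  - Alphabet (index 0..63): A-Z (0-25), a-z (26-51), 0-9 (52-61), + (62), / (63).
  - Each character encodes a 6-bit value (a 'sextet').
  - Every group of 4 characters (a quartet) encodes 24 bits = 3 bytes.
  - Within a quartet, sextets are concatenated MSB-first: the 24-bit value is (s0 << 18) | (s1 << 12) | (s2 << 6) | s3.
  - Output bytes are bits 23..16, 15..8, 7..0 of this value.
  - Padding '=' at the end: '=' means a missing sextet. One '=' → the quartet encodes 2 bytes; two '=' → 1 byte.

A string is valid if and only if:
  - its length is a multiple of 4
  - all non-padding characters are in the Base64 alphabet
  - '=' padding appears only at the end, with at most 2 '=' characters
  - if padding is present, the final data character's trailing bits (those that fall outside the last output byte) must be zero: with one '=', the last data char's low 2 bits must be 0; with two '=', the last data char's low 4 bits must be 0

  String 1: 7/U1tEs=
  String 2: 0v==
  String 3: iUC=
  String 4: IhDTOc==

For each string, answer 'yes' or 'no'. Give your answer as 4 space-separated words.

Answer: yes no no no

Derivation:
String 1: '7/U1tEs=' → valid
String 2: '0v==' → invalid (bad trailing bits)
String 3: 'iUC=' → invalid (bad trailing bits)
String 4: 'IhDTOc==' → invalid (bad trailing bits)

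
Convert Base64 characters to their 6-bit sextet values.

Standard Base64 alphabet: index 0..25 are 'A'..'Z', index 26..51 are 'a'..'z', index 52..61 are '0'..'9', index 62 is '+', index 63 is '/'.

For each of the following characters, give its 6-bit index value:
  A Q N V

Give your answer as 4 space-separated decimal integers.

Answer: 0 16 13 21

Derivation:
'A': A..Z range, ord('A') − ord('A') = 0
'Q': A..Z range, ord('Q') − ord('A') = 16
'N': A..Z range, ord('N') − ord('A') = 13
'V': A..Z range, ord('V') − ord('A') = 21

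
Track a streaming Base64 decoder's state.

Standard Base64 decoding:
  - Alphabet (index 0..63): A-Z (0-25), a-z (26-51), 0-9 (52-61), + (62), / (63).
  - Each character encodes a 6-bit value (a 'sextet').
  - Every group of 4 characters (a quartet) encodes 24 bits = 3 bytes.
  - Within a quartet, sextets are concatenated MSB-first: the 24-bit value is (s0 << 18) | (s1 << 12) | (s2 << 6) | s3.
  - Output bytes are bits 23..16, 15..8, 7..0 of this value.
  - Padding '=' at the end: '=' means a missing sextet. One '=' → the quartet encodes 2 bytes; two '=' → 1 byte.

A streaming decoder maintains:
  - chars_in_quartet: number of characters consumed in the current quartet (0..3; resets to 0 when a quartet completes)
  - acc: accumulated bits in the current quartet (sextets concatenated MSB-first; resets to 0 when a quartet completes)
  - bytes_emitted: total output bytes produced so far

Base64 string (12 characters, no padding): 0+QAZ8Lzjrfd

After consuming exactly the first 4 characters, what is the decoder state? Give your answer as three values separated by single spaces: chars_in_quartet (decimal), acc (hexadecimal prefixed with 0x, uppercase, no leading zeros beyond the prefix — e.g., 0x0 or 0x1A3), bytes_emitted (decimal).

Answer: 0 0x0 3

Derivation:
After char 0 ('0'=52): chars_in_quartet=1 acc=0x34 bytes_emitted=0
After char 1 ('+'=62): chars_in_quartet=2 acc=0xD3E bytes_emitted=0
After char 2 ('Q'=16): chars_in_quartet=3 acc=0x34F90 bytes_emitted=0
After char 3 ('A'=0): chars_in_quartet=4 acc=0xD3E400 -> emit D3 E4 00, reset; bytes_emitted=3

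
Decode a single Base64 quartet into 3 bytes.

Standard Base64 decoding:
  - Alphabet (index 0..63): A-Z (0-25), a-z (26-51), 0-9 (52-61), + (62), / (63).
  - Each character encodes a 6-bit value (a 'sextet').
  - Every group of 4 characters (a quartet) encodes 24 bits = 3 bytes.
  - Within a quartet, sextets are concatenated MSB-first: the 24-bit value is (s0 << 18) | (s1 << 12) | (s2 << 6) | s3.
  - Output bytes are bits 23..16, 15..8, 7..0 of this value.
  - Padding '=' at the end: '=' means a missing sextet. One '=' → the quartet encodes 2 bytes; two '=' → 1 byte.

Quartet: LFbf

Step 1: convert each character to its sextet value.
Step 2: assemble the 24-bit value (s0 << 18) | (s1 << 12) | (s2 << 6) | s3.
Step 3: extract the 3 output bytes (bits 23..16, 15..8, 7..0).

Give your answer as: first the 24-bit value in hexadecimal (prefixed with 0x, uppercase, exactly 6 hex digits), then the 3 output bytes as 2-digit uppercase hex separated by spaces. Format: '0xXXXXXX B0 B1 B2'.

Sextets: L=11, F=5, b=27, f=31
24-bit: (11<<18) | (5<<12) | (27<<6) | 31
      = 0x2C0000 | 0x005000 | 0x0006C0 | 0x00001F
      = 0x2C56DF
Bytes: (v>>16)&0xFF=2C, (v>>8)&0xFF=56, v&0xFF=DF

Answer: 0x2C56DF 2C 56 DF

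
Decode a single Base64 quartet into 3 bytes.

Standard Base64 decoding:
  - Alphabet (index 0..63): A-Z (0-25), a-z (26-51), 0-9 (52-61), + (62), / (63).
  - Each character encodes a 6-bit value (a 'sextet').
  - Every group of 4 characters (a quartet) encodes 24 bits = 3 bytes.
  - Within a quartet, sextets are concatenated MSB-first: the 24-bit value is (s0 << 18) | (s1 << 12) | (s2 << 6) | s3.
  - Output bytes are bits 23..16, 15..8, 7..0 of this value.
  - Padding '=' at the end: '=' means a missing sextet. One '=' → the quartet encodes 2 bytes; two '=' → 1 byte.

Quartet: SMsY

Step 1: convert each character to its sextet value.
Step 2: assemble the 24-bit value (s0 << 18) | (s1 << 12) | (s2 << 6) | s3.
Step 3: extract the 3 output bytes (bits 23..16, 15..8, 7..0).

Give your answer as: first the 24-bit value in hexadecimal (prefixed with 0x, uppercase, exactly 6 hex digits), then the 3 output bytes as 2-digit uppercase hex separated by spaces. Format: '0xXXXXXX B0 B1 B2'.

Answer: 0x48CB18 48 CB 18

Derivation:
Sextets: S=18, M=12, s=44, Y=24
24-bit: (18<<18) | (12<<12) | (44<<6) | 24
      = 0x480000 | 0x00C000 | 0x000B00 | 0x000018
      = 0x48CB18
Bytes: (v>>16)&0xFF=48, (v>>8)&0xFF=CB, v&0xFF=18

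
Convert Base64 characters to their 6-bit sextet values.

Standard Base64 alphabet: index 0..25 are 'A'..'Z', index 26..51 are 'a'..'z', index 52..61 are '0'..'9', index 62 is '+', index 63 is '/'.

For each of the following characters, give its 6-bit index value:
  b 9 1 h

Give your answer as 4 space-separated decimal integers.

'b': a..z range, 26 + ord('b') − ord('a') = 27
'9': 0..9 range, 52 + ord('9') − ord('0') = 61
'1': 0..9 range, 52 + ord('1') − ord('0') = 53
'h': a..z range, 26 + ord('h') − ord('a') = 33

Answer: 27 61 53 33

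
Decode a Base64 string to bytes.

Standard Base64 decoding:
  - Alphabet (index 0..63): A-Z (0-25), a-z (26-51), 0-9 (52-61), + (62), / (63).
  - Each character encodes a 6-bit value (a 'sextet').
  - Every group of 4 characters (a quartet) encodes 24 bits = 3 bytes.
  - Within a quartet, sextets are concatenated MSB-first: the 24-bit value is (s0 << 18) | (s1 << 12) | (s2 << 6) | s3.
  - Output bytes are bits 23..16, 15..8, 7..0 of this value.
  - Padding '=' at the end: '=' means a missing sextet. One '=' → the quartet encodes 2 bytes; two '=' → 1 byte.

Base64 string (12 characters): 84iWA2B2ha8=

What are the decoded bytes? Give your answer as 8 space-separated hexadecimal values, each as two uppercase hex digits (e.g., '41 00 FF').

After char 0 ('8'=60): chars_in_quartet=1 acc=0x3C bytes_emitted=0
After char 1 ('4'=56): chars_in_quartet=2 acc=0xF38 bytes_emitted=0
After char 2 ('i'=34): chars_in_quartet=3 acc=0x3CE22 bytes_emitted=0
After char 3 ('W'=22): chars_in_quartet=4 acc=0xF38896 -> emit F3 88 96, reset; bytes_emitted=3
After char 4 ('A'=0): chars_in_quartet=1 acc=0x0 bytes_emitted=3
After char 5 ('2'=54): chars_in_quartet=2 acc=0x36 bytes_emitted=3
After char 6 ('B'=1): chars_in_quartet=3 acc=0xD81 bytes_emitted=3
After char 7 ('2'=54): chars_in_quartet=4 acc=0x36076 -> emit 03 60 76, reset; bytes_emitted=6
After char 8 ('h'=33): chars_in_quartet=1 acc=0x21 bytes_emitted=6
After char 9 ('a'=26): chars_in_quartet=2 acc=0x85A bytes_emitted=6
After char 10 ('8'=60): chars_in_quartet=3 acc=0x216BC bytes_emitted=6
Padding '=': partial quartet acc=0x216BC -> emit 85 AF; bytes_emitted=8

Answer: F3 88 96 03 60 76 85 AF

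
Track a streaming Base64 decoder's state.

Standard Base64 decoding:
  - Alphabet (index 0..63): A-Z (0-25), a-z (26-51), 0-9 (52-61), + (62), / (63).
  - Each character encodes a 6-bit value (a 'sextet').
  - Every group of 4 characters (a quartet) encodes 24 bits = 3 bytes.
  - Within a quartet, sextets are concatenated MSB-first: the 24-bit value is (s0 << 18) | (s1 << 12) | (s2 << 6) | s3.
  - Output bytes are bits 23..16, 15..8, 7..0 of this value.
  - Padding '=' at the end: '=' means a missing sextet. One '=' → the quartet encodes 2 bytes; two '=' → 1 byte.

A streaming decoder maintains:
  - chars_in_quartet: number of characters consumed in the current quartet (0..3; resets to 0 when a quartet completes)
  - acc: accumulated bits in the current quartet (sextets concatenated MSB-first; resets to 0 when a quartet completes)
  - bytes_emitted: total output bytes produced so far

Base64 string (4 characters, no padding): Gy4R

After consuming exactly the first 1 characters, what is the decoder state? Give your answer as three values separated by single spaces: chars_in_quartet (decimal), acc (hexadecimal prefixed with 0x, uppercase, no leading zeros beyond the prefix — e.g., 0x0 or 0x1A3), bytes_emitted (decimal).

Answer: 1 0x6 0

Derivation:
After char 0 ('G'=6): chars_in_quartet=1 acc=0x6 bytes_emitted=0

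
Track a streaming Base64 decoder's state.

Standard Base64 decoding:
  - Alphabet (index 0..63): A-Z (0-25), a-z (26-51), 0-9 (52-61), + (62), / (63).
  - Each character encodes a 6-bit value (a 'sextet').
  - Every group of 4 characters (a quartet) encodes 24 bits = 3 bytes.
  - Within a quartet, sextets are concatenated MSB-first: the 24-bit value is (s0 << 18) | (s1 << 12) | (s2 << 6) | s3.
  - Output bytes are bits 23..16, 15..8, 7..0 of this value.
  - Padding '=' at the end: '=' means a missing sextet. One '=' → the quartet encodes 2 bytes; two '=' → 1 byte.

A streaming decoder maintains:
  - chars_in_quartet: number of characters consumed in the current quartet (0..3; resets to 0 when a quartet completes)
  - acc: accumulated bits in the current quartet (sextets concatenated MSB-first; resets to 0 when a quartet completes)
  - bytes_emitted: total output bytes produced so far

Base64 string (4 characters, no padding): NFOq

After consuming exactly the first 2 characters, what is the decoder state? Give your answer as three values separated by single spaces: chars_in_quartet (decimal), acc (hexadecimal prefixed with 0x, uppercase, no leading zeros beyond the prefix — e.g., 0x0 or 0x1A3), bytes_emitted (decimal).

Answer: 2 0x345 0

Derivation:
After char 0 ('N'=13): chars_in_quartet=1 acc=0xD bytes_emitted=0
After char 1 ('F'=5): chars_in_quartet=2 acc=0x345 bytes_emitted=0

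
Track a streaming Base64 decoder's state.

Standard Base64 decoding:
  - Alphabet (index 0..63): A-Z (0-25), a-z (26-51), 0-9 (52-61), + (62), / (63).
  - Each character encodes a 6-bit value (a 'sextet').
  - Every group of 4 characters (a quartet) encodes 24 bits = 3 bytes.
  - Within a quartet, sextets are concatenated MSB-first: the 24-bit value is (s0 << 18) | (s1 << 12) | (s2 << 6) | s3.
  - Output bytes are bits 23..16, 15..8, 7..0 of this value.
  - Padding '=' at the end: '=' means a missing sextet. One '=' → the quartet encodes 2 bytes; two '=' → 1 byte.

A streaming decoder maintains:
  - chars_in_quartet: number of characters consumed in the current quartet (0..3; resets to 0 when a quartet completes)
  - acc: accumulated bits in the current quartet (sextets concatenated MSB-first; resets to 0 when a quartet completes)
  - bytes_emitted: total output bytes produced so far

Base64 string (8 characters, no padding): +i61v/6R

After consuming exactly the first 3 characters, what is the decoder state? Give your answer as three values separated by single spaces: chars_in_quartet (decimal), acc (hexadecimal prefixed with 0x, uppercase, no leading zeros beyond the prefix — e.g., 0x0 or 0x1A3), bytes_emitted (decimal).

After char 0 ('+'=62): chars_in_quartet=1 acc=0x3E bytes_emitted=0
After char 1 ('i'=34): chars_in_quartet=2 acc=0xFA2 bytes_emitted=0
After char 2 ('6'=58): chars_in_quartet=3 acc=0x3E8BA bytes_emitted=0

Answer: 3 0x3E8BA 0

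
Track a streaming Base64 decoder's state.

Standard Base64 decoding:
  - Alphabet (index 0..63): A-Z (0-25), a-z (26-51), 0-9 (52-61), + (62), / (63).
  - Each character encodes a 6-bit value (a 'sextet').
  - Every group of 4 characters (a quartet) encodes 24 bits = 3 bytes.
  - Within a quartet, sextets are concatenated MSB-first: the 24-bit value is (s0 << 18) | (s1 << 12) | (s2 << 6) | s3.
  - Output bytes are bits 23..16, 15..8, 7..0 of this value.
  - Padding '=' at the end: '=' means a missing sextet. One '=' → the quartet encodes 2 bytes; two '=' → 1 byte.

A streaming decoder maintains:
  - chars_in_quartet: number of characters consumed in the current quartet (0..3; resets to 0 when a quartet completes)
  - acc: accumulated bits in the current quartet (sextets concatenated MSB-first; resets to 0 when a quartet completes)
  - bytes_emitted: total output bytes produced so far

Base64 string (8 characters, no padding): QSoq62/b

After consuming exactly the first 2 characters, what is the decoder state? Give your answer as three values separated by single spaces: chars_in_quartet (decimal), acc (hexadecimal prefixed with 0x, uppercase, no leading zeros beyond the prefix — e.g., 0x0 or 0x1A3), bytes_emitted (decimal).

Answer: 2 0x412 0

Derivation:
After char 0 ('Q'=16): chars_in_quartet=1 acc=0x10 bytes_emitted=0
After char 1 ('S'=18): chars_in_quartet=2 acc=0x412 bytes_emitted=0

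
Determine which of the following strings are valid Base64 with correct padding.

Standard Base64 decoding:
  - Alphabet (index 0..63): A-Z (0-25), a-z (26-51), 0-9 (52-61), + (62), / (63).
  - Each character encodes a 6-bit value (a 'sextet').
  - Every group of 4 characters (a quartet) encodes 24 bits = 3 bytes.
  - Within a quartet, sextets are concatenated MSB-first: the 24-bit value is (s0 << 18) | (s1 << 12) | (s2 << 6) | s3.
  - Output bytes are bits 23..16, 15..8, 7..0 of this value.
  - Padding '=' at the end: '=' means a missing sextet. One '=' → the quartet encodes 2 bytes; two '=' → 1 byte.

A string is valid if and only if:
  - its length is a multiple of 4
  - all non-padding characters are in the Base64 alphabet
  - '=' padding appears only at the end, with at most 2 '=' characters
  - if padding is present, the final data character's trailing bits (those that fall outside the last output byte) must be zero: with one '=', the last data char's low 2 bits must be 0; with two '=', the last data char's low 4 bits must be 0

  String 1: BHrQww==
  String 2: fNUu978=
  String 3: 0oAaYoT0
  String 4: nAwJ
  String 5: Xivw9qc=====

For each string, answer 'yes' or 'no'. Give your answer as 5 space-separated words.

Answer: yes yes yes yes no

Derivation:
String 1: 'BHrQww==' → valid
String 2: 'fNUu978=' → valid
String 3: '0oAaYoT0' → valid
String 4: 'nAwJ' → valid
String 5: 'Xivw9qc=====' → invalid (5 pad chars (max 2))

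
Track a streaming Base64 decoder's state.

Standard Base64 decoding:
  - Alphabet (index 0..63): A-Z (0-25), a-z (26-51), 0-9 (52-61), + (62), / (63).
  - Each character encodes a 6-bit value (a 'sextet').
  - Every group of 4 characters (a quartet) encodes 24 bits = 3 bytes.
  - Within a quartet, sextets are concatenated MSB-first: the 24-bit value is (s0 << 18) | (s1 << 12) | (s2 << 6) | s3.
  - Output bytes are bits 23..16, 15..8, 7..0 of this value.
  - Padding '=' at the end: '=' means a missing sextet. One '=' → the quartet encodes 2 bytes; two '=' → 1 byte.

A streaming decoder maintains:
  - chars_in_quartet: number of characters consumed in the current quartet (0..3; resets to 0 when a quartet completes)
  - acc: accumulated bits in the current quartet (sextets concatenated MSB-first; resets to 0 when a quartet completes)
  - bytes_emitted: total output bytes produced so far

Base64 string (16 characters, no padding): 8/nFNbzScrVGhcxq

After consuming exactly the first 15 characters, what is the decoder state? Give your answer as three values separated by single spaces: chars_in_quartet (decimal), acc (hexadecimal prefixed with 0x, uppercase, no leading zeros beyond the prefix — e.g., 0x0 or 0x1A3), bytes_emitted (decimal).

Answer: 3 0x21731 9

Derivation:
After char 0 ('8'=60): chars_in_quartet=1 acc=0x3C bytes_emitted=0
After char 1 ('/'=63): chars_in_quartet=2 acc=0xF3F bytes_emitted=0
After char 2 ('n'=39): chars_in_quartet=3 acc=0x3CFE7 bytes_emitted=0
After char 3 ('F'=5): chars_in_quartet=4 acc=0xF3F9C5 -> emit F3 F9 C5, reset; bytes_emitted=3
After char 4 ('N'=13): chars_in_quartet=1 acc=0xD bytes_emitted=3
After char 5 ('b'=27): chars_in_quartet=2 acc=0x35B bytes_emitted=3
After char 6 ('z'=51): chars_in_quartet=3 acc=0xD6F3 bytes_emitted=3
After char 7 ('S'=18): chars_in_quartet=4 acc=0x35BCD2 -> emit 35 BC D2, reset; bytes_emitted=6
After char 8 ('c'=28): chars_in_quartet=1 acc=0x1C bytes_emitted=6
After char 9 ('r'=43): chars_in_quartet=2 acc=0x72B bytes_emitted=6
After char 10 ('V'=21): chars_in_quartet=3 acc=0x1CAD5 bytes_emitted=6
After char 11 ('G'=6): chars_in_quartet=4 acc=0x72B546 -> emit 72 B5 46, reset; bytes_emitted=9
After char 12 ('h'=33): chars_in_quartet=1 acc=0x21 bytes_emitted=9
After char 13 ('c'=28): chars_in_quartet=2 acc=0x85C bytes_emitted=9
After char 14 ('x'=49): chars_in_quartet=3 acc=0x21731 bytes_emitted=9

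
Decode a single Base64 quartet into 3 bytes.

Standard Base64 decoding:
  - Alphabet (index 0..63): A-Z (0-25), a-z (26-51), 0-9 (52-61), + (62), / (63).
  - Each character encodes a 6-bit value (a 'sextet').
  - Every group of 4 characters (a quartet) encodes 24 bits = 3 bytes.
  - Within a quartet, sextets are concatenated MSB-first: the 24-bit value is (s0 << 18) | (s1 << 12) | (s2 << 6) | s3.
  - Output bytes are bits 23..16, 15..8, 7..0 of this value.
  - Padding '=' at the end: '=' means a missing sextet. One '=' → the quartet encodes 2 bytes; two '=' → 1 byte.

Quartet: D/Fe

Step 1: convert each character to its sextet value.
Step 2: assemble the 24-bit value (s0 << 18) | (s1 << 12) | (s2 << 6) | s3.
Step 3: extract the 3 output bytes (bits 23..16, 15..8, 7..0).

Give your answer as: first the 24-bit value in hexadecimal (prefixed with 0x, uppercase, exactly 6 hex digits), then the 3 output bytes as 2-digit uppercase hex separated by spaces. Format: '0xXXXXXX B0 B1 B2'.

Answer: 0x0FF15E 0F F1 5E

Derivation:
Sextets: D=3, /=63, F=5, e=30
24-bit: (3<<18) | (63<<12) | (5<<6) | 30
      = 0x0C0000 | 0x03F000 | 0x000140 | 0x00001E
      = 0x0FF15E
Bytes: (v>>16)&0xFF=0F, (v>>8)&0xFF=F1, v&0xFF=5E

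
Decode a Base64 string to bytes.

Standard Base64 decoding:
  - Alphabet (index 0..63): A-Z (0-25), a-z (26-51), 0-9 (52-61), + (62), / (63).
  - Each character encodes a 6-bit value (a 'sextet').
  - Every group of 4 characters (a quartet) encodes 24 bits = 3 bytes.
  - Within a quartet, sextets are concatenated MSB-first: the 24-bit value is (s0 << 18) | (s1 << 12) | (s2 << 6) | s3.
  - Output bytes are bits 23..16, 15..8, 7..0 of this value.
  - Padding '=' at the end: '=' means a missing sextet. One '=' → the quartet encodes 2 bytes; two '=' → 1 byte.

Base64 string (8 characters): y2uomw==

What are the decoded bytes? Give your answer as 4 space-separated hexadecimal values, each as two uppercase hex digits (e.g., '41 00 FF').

After char 0 ('y'=50): chars_in_quartet=1 acc=0x32 bytes_emitted=0
After char 1 ('2'=54): chars_in_quartet=2 acc=0xCB6 bytes_emitted=0
After char 2 ('u'=46): chars_in_quartet=3 acc=0x32DAE bytes_emitted=0
After char 3 ('o'=40): chars_in_quartet=4 acc=0xCB6BA8 -> emit CB 6B A8, reset; bytes_emitted=3
After char 4 ('m'=38): chars_in_quartet=1 acc=0x26 bytes_emitted=3
After char 5 ('w'=48): chars_in_quartet=2 acc=0x9B0 bytes_emitted=3
Padding '==': partial quartet acc=0x9B0 -> emit 9B; bytes_emitted=4

Answer: CB 6B A8 9B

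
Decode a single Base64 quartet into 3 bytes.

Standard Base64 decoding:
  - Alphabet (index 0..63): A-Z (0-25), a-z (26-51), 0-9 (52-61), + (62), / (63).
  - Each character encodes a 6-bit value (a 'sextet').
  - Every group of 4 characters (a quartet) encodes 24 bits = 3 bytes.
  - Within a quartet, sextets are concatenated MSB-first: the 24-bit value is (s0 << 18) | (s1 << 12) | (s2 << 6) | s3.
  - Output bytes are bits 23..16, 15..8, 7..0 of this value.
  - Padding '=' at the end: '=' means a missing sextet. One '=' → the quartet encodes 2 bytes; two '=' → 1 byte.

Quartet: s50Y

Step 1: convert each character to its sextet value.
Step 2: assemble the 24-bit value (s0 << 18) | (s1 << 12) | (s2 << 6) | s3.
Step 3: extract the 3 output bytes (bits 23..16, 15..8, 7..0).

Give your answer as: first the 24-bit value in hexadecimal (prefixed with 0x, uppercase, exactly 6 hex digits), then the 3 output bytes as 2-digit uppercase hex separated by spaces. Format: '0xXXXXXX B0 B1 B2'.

Sextets: s=44, 5=57, 0=52, Y=24
24-bit: (44<<18) | (57<<12) | (52<<6) | 24
      = 0xB00000 | 0x039000 | 0x000D00 | 0x000018
      = 0xB39D18
Bytes: (v>>16)&0xFF=B3, (v>>8)&0xFF=9D, v&0xFF=18

Answer: 0xB39D18 B3 9D 18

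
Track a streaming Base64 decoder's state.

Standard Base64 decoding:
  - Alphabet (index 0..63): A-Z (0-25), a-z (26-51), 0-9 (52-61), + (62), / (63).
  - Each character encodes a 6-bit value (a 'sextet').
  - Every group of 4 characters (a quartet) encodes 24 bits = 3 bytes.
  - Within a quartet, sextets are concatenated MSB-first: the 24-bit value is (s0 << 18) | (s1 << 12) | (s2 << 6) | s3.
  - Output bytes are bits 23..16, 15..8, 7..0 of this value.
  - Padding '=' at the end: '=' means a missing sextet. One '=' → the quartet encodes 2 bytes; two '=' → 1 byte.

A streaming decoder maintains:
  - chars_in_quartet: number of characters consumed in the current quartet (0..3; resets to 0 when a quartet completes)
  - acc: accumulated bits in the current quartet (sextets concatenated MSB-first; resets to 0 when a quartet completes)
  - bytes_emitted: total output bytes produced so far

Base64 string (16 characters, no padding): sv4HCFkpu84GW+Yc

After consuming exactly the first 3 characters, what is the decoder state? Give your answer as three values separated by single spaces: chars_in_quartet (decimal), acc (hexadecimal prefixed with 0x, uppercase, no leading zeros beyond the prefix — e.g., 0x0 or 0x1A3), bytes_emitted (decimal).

Answer: 3 0x2CBF8 0

Derivation:
After char 0 ('s'=44): chars_in_quartet=1 acc=0x2C bytes_emitted=0
After char 1 ('v'=47): chars_in_quartet=2 acc=0xB2F bytes_emitted=0
After char 2 ('4'=56): chars_in_quartet=3 acc=0x2CBF8 bytes_emitted=0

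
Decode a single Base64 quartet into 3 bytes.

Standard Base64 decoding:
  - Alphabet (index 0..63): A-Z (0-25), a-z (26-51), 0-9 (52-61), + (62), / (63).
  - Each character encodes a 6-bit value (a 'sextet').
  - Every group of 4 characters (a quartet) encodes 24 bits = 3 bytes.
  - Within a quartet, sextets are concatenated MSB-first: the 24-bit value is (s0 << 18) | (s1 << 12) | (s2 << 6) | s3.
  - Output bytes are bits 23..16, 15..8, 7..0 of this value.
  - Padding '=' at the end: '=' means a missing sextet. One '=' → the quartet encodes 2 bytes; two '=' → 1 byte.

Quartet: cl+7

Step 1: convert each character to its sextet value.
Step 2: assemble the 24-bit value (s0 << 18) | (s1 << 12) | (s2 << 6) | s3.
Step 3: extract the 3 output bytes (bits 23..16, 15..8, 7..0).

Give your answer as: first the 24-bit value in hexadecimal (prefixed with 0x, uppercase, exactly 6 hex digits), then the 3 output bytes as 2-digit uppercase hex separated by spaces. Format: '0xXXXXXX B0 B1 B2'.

Answer: 0x725FBB 72 5F BB

Derivation:
Sextets: c=28, l=37, +=62, 7=59
24-bit: (28<<18) | (37<<12) | (62<<6) | 59
      = 0x700000 | 0x025000 | 0x000F80 | 0x00003B
      = 0x725FBB
Bytes: (v>>16)&0xFF=72, (v>>8)&0xFF=5F, v&0xFF=BB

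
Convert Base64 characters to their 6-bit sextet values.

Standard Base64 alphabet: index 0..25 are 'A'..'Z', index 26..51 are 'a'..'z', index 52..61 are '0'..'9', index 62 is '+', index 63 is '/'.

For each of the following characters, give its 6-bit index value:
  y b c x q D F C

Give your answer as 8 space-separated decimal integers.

Answer: 50 27 28 49 42 3 5 2

Derivation:
'y': a..z range, 26 + ord('y') − ord('a') = 50
'b': a..z range, 26 + ord('b') − ord('a') = 27
'c': a..z range, 26 + ord('c') − ord('a') = 28
'x': a..z range, 26 + ord('x') − ord('a') = 49
'q': a..z range, 26 + ord('q') − ord('a') = 42
'D': A..Z range, ord('D') − ord('A') = 3
'F': A..Z range, ord('F') − ord('A') = 5
'C': A..Z range, ord('C') − ord('A') = 2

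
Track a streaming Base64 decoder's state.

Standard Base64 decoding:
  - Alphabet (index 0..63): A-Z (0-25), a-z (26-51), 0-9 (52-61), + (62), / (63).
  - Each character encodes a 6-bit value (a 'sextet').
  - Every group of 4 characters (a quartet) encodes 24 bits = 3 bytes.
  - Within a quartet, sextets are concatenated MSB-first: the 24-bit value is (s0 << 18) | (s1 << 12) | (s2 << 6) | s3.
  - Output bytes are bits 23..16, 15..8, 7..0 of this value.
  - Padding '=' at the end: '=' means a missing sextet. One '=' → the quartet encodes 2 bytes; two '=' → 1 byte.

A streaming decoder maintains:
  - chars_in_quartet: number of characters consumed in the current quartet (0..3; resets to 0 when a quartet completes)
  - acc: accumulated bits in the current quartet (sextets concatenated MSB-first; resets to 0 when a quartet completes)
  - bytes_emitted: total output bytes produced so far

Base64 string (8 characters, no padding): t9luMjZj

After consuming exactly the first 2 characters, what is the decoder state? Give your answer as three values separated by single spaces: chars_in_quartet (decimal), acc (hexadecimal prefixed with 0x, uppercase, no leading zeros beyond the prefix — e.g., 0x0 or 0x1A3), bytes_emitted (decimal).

Answer: 2 0xB7D 0

Derivation:
After char 0 ('t'=45): chars_in_quartet=1 acc=0x2D bytes_emitted=0
After char 1 ('9'=61): chars_in_quartet=2 acc=0xB7D bytes_emitted=0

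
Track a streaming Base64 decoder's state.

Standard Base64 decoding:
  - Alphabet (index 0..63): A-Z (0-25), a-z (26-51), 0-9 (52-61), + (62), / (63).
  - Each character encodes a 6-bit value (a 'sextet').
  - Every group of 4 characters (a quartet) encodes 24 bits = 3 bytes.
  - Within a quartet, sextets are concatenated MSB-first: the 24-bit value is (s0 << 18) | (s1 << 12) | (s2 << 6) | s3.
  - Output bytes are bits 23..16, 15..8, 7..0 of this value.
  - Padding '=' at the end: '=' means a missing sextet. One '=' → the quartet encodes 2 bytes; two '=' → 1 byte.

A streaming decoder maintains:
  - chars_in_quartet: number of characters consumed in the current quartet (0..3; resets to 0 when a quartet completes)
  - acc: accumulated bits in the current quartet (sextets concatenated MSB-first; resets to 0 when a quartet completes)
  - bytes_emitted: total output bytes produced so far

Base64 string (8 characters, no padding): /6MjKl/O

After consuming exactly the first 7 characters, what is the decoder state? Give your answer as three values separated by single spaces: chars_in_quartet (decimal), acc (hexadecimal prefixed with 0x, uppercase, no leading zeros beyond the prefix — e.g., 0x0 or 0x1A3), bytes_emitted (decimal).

Answer: 3 0xA97F 3

Derivation:
After char 0 ('/'=63): chars_in_quartet=1 acc=0x3F bytes_emitted=0
After char 1 ('6'=58): chars_in_quartet=2 acc=0xFFA bytes_emitted=0
After char 2 ('M'=12): chars_in_quartet=3 acc=0x3FE8C bytes_emitted=0
After char 3 ('j'=35): chars_in_quartet=4 acc=0xFFA323 -> emit FF A3 23, reset; bytes_emitted=3
After char 4 ('K'=10): chars_in_quartet=1 acc=0xA bytes_emitted=3
After char 5 ('l'=37): chars_in_quartet=2 acc=0x2A5 bytes_emitted=3
After char 6 ('/'=63): chars_in_quartet=3 acc=0xA97F bytes_emitted=3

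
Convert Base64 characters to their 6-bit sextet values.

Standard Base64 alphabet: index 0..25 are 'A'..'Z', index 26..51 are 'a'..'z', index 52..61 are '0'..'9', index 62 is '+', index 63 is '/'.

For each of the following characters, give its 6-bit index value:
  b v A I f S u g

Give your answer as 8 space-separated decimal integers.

Answer: 27 47 0 8 31 18 46 32

Derivation:
'b': a..z range, 26 + ord('b') − ord('a') = 27
'v': a..z range, 26 + ord('v') − ord('a') = 47
'A': A..Z range, ord('A') − ord('A') = 0
'I': A..Z range, ord('I') − ord('A') = 8
'f': a..z range, 26 + ord('f') − ord('a') = 31
'S': A..Z range, ord('S') − ord('A') = 18
'u': a..z range, 26 + ord('u') − ord('a') = 46
'g': a..z range, 26 + ord('g') − ord('a') = 32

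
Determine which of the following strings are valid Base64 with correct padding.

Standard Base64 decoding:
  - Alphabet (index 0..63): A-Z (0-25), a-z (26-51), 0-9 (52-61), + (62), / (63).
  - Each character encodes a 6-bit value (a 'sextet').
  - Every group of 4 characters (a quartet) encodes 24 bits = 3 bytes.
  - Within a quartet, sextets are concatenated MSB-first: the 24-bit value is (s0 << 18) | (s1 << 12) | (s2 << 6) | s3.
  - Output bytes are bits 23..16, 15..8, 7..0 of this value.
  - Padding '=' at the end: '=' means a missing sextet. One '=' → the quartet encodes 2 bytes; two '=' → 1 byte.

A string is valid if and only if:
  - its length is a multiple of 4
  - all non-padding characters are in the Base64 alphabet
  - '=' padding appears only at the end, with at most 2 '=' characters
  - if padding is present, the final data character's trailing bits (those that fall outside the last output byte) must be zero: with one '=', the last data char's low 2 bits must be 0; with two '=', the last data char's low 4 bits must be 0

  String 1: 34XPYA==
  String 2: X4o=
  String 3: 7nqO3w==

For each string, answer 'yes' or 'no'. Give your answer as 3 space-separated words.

Answer: yes yes yes

Derivation:
String 1: '34XPYA==' → valid
String 2: 'X4o=' → valid
String 3: '7nqO3w==' → valid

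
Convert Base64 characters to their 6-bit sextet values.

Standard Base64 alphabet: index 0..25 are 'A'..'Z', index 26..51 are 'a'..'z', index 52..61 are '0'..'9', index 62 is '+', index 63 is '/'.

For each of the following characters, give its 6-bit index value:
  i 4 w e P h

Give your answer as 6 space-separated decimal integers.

Answer: 34 56 48 30 15 33

Derivation:
'i': a..z range, 26 + ord('i') − ord('a') = 34
'4': 0..9 range, 52 + ord('4') − ord('0') = 56
'w': a..z range, 26 + ord('w') − ord('a') = 48
'e': a..z range, 26 + ord('e') − ord('a') = 30
'P': A..Z range, ord('P') − ord('A') = 15
'h': a..z range, 26 + ord('h') − ord('a') = 33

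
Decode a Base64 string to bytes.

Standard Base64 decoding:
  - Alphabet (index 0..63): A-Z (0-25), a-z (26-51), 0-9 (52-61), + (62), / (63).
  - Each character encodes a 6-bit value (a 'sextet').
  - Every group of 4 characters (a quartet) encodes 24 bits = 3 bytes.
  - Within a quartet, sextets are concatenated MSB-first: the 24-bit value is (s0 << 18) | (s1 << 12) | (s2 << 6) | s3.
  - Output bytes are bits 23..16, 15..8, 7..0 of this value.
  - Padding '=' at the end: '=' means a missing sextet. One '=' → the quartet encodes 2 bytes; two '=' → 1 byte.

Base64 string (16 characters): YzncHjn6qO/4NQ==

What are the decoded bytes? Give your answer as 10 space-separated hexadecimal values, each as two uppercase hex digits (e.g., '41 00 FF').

After char 0 ('Y'=24): chars_in_quartet=1 acc=0x18 bytes_emitted=0
After char 1 ('z'=51): chars_in_quartet=2 acc=0x633 bytes_emitted=0
After char 2 ('n'=39): chars_in_quartet=3 acc=0x18CE7 bytes_emitted=0
After char 3 ('c'=28): chars_in_quartet=4 acc=0x6339DC -> emit 63 39 DC, reset; bytes_emitted=3
After char 4 ('H'=7): chars_in_quartet=1 acc=0x7 bytes_emitted=3
After char 5 ('j'=35): chars_in_quartet=2 acc=0x1E3 bytes_emitted=3
After char 6 ('n'=39): chars_in_quartet=3 acc=0x78E7 bytes_emitted=3
After char 7 ('6'=58): chars_in_quartet=4 acc=0x1E39FA -> emit 1E 39 FA, reset; bytes_emitted=6
After char 8 ('q'=42): chars_in_quartet=1 acc=0x2A bytes_emitted=6
After char 9 ('O'=14): chars_in_quartet=2 acc=0xA8E bytes_emitted=6
After char 10 ('/'=63): chars_in_quartet=3 acc=0x2A3BF bytes_emitted=6
After char 11 ('4'=56): chars_in_quartet=4 acc=0xA8EFF8 -> emit A8 EF F8, reset; bytes_emitted=9
After char 12 ('N'=13): chars_in_quartet=1 acc=0xD bytes_emitted=9
After char 13 ('Q'=16): chars_in_quartet=2 acc=0x350 bytes_emitted=9
Padding '==': partial quartet acc=0x350 -> emit 35; bytes_emitted=10

Answer: 63 39 DC 1E 39 FA A8 EF F8 35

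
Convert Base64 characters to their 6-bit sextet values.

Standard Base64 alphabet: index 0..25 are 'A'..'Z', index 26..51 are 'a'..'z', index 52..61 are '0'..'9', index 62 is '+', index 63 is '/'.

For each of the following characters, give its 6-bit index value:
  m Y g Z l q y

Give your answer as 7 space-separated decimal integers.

'm': a..z range, 26 + ord('m') − ord('a') = 38
'Y': A..Z range, ord('Y') − ord('A') = 24
'g': a..z range, 26 + ord('g') − ord('a') = 32
'Z': A..Z range, ord('Z') − ord('A') = 25
'l': a..z range, 26 + ord('l') − ord('a') = 37
'q': a..z range, 26 + ord('q') − ord('a') = 42
'y': a..z range, 26 + ord('y') − ord('a') = 50

Answer: 38 24 32 25 37 42 50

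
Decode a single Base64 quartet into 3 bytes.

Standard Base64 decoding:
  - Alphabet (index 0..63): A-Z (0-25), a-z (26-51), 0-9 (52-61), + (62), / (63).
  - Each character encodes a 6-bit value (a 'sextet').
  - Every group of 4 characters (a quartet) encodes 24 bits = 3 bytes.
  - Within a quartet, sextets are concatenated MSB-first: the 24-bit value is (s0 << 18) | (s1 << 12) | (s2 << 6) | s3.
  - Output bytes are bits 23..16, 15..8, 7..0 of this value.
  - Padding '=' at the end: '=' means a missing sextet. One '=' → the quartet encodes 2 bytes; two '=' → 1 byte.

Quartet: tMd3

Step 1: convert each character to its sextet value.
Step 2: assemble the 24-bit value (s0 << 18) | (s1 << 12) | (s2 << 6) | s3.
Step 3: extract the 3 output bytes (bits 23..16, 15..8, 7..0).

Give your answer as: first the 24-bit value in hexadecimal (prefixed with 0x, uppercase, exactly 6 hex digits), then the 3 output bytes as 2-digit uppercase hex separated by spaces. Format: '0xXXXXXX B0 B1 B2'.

Sextets: t=45, M=12, d=29, 3=55
24-bit: (45<<18) | (12<<12) | (29<<6) | 55
      = 0xB40000 | 0x00C000 | 0x000740 | 0x000037
      = 0xB4C777
Bytes: (v>>16)&0xFF=B4, (v>>8)&0xFF=C7, v&0xFF=77

Answer: 0xB4C777 B4 C7 77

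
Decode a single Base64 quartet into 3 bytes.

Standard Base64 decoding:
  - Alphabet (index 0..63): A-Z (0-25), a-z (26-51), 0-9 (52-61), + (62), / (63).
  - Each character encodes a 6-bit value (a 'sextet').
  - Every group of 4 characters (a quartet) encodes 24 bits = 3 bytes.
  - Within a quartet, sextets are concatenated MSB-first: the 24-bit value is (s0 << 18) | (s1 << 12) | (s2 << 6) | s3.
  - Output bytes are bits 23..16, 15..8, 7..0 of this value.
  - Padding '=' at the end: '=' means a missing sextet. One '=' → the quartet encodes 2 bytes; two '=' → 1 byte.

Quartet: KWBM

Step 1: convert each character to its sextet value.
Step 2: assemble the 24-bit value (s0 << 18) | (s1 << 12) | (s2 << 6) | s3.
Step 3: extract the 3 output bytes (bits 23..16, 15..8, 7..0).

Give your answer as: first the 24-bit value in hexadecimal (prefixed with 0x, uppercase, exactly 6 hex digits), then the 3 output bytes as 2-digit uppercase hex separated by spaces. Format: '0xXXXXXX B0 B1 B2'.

Answer: 0x29604C 29 60 4C

Derivation:
Sextets: K=10, W=22, B=1, M=12
24-bit: (10<<18) | (22<<12) | (1<<6) | 12
      = 0x280000 | 0x016000 | 0x000040 | 0x00000C
      = 0x29604C
Bytes: (v>>16)&0xFF=29, (v>>8)&0xFF=60, v&0xFF=4C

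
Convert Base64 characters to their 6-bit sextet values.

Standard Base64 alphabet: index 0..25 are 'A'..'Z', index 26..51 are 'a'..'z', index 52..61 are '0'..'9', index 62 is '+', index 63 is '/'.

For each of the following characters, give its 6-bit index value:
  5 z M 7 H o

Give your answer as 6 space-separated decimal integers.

Answer: 57 51 12 59 7 40

Derivation:
'5': 0..9 range, 52 + ord('5') − ord('0') = 57
'z': a..z range, 26 + ord('z') − ord('a') = 51
'M': A..Z range, ord('M') − ord('A') = 12
'7': 0..9 range, 52 + ord('7') − ord('0') = 59
'H': A..Z range, ord('H') − ord('A') = 7
'o': a..z range, 26 + ord('o') − ord('a') = 40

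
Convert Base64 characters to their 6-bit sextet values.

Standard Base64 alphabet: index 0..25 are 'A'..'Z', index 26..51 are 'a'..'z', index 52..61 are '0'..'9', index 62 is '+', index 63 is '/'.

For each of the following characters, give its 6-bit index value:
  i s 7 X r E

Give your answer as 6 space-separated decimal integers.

Answer: 34 44 59 23 43 4

Derivation:
'i': a..z range, 26 + ord('i') − ord('a') = 34
's': a..z range, 26 + ord('s') − ord('a') = 44
'7': 0..9 range, 52 + ord('7') − ord('0') = 59
'X': A..Z range, ord('X') − ord('A') = 23
'r': a..z range, 26 + ord('r') − ord('a') = 43
'E': A..Z range, ord('E') − ord('A') = 4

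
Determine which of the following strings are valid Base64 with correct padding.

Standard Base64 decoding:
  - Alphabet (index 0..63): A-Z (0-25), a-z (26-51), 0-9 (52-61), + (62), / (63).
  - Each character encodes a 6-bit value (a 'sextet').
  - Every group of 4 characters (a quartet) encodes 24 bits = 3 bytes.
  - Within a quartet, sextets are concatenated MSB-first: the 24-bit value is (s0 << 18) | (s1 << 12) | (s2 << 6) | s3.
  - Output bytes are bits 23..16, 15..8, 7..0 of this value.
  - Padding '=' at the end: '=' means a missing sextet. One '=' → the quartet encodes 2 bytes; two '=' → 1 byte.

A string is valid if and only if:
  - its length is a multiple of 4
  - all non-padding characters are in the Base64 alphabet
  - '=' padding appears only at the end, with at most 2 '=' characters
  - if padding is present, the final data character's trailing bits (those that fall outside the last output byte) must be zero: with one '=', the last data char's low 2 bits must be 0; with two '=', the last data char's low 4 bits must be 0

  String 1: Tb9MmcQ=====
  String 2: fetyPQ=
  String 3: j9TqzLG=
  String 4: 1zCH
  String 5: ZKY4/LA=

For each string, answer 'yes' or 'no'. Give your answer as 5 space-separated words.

Answer: no no no yes yes

Derivation:
String 1: 'Tb9MmcQ=====' → invalid (5 pad chars (max 2))
String 2: 'fetyPQ=' → invalid (len=7 not mult of 4)
String 3: 'j9TqzLG=' → invalid (bad trailing bits)
String 4: '1zCH' → valid
String 5: 'ZKY4/LA=' → valid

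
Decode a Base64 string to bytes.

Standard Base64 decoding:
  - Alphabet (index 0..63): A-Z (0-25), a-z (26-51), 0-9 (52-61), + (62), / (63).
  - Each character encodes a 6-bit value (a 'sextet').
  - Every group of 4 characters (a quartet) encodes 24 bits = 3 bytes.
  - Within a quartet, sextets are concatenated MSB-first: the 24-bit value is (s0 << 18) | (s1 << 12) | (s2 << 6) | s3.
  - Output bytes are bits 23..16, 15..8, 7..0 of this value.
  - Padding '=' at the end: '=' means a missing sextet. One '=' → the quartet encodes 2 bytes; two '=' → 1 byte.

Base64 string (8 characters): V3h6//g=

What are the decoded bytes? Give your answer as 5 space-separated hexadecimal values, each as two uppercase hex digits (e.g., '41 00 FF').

Answer: 57 78 7A FF F8

Derivation:
After char 0 ('V'=21): chars_in_quartet=1 acc=0x15 bytes_emitted=0
After char 1 ('3'=55): chars_in_quartet=2 acc=0x577 bytes_emitted=0
After char 2 ('h'=33): chars_in_quartet=3 acc=0x15DE1 bytes_emitted=0
After char 3 ('6'=58): chars_in_quartet=4 acc=0x57787A -> emit 57 78 7A, reset; bytes_emitted=3
After char 4 ('/'=63): chars_in_quartet=1 acc=0x3F bytes_emitted=3
After char 5 ('/'=63): chars_in_quartet=2 acc=0xFFF bytes_emitted=3
After char 6 ('g'=32): chars_in_quartet=3 acc=0x3FFE0 bytes_emitted=3
Padding '=': partial quartet acc=0x3FFE0 -> emit FF F8; bytes_emitted=5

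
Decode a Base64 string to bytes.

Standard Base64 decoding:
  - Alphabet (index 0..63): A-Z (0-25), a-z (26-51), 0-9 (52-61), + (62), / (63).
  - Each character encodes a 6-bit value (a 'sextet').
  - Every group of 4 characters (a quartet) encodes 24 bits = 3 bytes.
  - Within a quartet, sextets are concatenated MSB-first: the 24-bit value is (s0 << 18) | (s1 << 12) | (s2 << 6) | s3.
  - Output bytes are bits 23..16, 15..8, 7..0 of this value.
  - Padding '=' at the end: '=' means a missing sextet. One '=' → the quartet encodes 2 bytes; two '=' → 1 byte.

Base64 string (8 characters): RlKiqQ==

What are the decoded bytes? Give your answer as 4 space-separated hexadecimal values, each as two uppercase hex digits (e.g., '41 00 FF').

After char 0 ('R'=17): chars_in_quartet=1 acc=0x11 bytes_emitted=0
After char 1 ('l'=37): chars_in_quartet=2 acc=0x465 bytes_emitted=0
After char 2 ('K'=10): chars_in_quartet=3 acc=0x1194A bytes_emitted=0
After char 3 ('i'=34): chars_in_quartet=4 acc=0x4652A2 -> emit 46 52 A2, reset; bytes_emitted=3
After char 4 ('q'=42): chars_in_quartet=1 acc=0x2A bytes_emitted=3
After char 5 ('Q'=16): chars_in_quartet=2 acc=0xA90 bytes_emitted=3
Padding '==': partial quartet acc=0xA90 -> emit A9; bytes_emitted=4

Answer: 46 52 A2 A9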